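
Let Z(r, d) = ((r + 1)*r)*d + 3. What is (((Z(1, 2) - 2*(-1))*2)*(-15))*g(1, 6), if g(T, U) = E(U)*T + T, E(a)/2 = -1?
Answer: 270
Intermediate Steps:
E(a) = -2 (E(a) = 2*(-1) = -2)
Z(r, d) = 3 + d*r*(1 + r) (Z(r, d) = ((1 + r)*r)*d + 3 = (r*(1 + r))*d + 3 = d*r*(1 + r) + 3 = 3 + d*r*(1 + r))
g(T, U) = -T (g(T, U) = -2*T + T = -T)
(((Z(1, 2) - 2*(-1))*2)*(-15))*g(1, 6) = ((((3 + 2*1 + 2*1²) - 2*(-1))*2)*(-15))*(-1*1) = ((((3 + 2 + 2*1) + 2)*2)*(-15))*(-1) = ((((3 + 2 + 2) + 2)*2)*(-15))*(-1) = (((7 + 2)*2)*(-15))*(-1) = ((9*2)*(-15))*(-1) = (18*(-15))*(-1) = -270*(-1) = 270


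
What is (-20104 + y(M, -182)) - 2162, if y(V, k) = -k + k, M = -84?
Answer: -22266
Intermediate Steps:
y(V, k) = 0
(-20104 + y(M, -182)) - 2162 = (-20104 + 0) - 2162 = -20104 - 2162 = -22266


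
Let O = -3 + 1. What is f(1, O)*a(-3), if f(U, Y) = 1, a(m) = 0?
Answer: 0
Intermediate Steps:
O = -2
f(1, O)*a(-3) = 1*0 = 0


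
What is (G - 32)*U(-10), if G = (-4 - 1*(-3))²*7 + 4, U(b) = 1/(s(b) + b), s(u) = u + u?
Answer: 7/10 ≈ 0.70000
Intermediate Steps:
s(u) = 2*u
U(b) = 1/(3*b) (U(b) = 1/(2*b + b) = 1/(3*b))
G = 11 (G = (-4 + 3)²*7 + 4 = (-1)²*7 + 4 = 1*7 + 4 = 7 + 4 = 11)
(G - 32)*U(-10) = (11 - 32)*((⅓)/(-10)) = -7*(-1)/10 = -21*(-1/30) = 7/10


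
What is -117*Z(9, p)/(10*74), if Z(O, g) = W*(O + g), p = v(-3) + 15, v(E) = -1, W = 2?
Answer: -2691/370 ≈ -7.2730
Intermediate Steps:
p = 14 (p = -1 + 15 = 14)
Z(O, g) = 2*O + 2*g (Z(O, g) = 2*(O + g) = 2*O + 2*g)
-117*Z(9, p)/(10*74) = -117*(2*9 + 2*14)/(10*74) = -117*(18 + 28)/740 = -5382/740 = -117*23/370 = -2691/370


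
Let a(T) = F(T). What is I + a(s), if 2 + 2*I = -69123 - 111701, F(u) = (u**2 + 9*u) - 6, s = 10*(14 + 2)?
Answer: -63379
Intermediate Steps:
s = 160 (s = 10*16 = 160)
F(u) = -6 + u**2 + 9*u
a(T) = -6 + T**2 + 9*T
I = -90413 (I = -1 + (-69123 - 111701)/2 = -1 + (1/2)*(-180824) = -1 - 90412 = -90413)
I + a(s) = -90413 + (-6 + 160**2 + 9*160) = -90413 + (-6 + 25600 + 1440) = -90413 + 27034 = -63379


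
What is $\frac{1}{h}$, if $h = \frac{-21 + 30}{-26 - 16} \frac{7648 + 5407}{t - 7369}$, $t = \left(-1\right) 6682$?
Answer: $\frac{28102}{5595} \approx 5.0227$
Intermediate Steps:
$t = -6682$
$h = \frac{5595}{28102}$ ($h = \frac{-21 + 30}{-26 - 16} \frac{7648 + 5407}{-6682 - 7369} = \frac{9}{-42} \frac{13055}{-14051} = 9 \left(- \frac{1}{42}\right) 13055 \left(- \frac{1}{14051}\right) = \left(- \frac{3}{14}\right) \left(- \frac{13055}{14051}\right) = \frac{5595}{28102} \approx 0.1991$)
$\frac{1}{h} = \frac{1}{\frac{5595}{28102}} = \frac{28102}{5595}$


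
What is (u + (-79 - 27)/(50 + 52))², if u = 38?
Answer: 3553225/2601 ≈ 1366.1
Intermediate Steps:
(u + (-79 - 27)/(50 + 52))² = (38 + (-79 - 27)/(50 + 52))² = (38 - 106/102)² = (38 - 106*1/102)² = (38 - 53/51)² = (1885/51)² = 3553225/2601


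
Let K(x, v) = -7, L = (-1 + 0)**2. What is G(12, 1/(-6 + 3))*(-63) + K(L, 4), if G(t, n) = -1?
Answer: 56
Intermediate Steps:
L = 1 (L = (-1)**2 = 1)
G(12, 1/(-6 + 3))*(-63) + K(L, 4) = -1*(-63) - 7 = 63 - 7 = 56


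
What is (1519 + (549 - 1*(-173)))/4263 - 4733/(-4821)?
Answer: 10326880/6850641 ≈ 1.5074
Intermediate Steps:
(1519 + (549 - 1*(-173)))/4263 - 4733/(-4821) = (1519 + (549 + 173))*(1/4263) - 4733*(-1/4821) = (1519 + 722)*(1/4263) + 4733/4821 = 2241*(1/4263) + 4733/4821 = 747/1421 + 4733/4821 = 10326880/6850641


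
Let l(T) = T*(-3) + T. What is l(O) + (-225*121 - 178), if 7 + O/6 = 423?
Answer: -32395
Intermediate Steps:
O = 2496 (O = -42 + 6*423 = -42 + 2538 = 2496)
l(T) = -2*T (l(T) = -3*T + T = -2*T)
l(O) + (-225*121 - 178) = -2*2496 + (-225*121 - 178) = -4992 + (-27225 - 178) = -4992 - 27403 = -32395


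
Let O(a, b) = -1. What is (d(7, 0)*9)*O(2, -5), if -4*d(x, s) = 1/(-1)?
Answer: -9/4 ≈ -2.2500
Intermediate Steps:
d(x, s) = ¼ (d(x, s) = -¼/(-1) = -¼*(-1) = ¼)
(d(7, 0)*9)*O(2, -5) = ((¼)*9)*(-1) = (9/4)*(-1) = -9/4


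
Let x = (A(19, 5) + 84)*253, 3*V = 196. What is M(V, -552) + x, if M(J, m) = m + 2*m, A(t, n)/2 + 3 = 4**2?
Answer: 26174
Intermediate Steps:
V = 196/3 (V = (1/3)*196 = 196/3 ≈ 65.333)
A(t, n) = 26 (A(t, n) = -6 + 2*4**2 = -6 + 2*16 = -6 + 32 = 26)
M(J, m) = 3*m
x = 27830 (x = (26 + 84)*253 = 110*253 = 27830)
M(V, -552) + x = 3*(-552) + 27830 = -1656 + 27830 = 26174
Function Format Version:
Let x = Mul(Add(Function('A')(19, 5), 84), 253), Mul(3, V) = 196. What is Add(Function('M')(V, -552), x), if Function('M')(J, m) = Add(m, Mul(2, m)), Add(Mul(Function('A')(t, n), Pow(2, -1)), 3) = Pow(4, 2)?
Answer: 26174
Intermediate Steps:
V = Rational(196, 3) (V = Mul(Rational(1, 3), 196) = Rational(196, 3) ≈ 65.333)
Function('A')(t, n) = 26 (Function('A')(t, n) = Add(-6, Mul(2, Pow(4, 2))) = Add(-6, Mul(2, 16)) = Add(-6, 32) = 26)
Function('M')(J, m) = Mul(3, m)
x = 27830 (x = Mul(Add(26, 84), 253) = Mul(110, 253) = 27830)
Add(Function('M')(V, -552), x) = Add(Mul(3, -552), 27830) = Add(-1656, 27830) = 26174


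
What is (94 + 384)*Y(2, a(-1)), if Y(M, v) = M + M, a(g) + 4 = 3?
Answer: 1912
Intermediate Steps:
a(g) = -1 (a(g) = -4 + 3 = -1)
Y(M, v) = 2*M
(94 + 384)*Y(2, a(-1)) = (94 + 384)*(2*2) = 478*4 = 1912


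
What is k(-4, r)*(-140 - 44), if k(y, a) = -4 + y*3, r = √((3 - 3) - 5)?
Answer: 2944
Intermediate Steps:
r = I*√5 (r = √(0 - 5) = √(-5) = I*√5 ≈ 2.2361*I)
k(y, a) = -4 + 3*y
k(-4, r)*(-140 - 44) = (-4 + 3*(-4))*(-140 - 44) = (-4 - 12)*(-184) = -16*(-184) = 2944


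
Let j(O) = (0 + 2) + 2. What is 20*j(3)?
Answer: 80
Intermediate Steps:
j(O) = 4 (j(O) = 2 + 2 = 4)
20*j(3) = 20*4 = 80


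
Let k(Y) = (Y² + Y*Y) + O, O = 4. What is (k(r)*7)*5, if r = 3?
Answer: 770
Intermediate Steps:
k(Y) = 4 + 2*Y² (k(Y) = (Y² + Y*Y) + 4 = (Y² + Y²) + 4 = 2*Y² + 4 = 4 + 2*Y²)
(k(r)*7)*5 = ((4 + 2*3²)*7)*5 = ((4 + 2*9)*7)*5 = ((4 + 18)*7)*5 = (22*7)*5 = 154*5 = 770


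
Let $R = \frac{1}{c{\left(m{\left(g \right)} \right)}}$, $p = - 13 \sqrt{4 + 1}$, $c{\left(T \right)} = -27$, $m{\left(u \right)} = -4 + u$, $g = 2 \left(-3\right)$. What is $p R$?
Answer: $\frac{13 \sqrt{5}}{27} \approx 1.0766$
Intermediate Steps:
$g = -6$
$p = - 13 \sqrt{5} \approx -29.069$
$R = - \frac{1}{27}$ ($R = \frac{1}{-27} = - \frac{1}{27} \approx -0.037037$)
$p R = - 13 \sqrt{5} \left(- \frac{1}{27}\right) = \frac{13 \sqrt{5}}{27}$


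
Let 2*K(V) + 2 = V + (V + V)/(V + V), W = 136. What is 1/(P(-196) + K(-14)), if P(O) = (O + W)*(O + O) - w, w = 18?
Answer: 2/46989 ≈ 4.2563e-5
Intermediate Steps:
K(V) = -½ + V/2 (K(V) = -1 + (V + (V + V)/(V + V))/2 = -1 + (V + (2*V)/((2*V)))/2 = -1 + (V + (2*V)*(1/(2*V)))/2 = -1 + (V + 1)/2 = -1 + (1 + V)/2 = -1 + (½ + V/2) = -½ + V/2)
P(O) = -18 + 2*O*(136 + O) (P(O) = (O + 136)*(O + O) - 1*18 = (136 + O)*(2*O) - 18 = 2*O*(136 + O) - 18 = -18 + 2*O*(136 + O))
1/(P(-196) + K(-14)) = 1/((-18 + 2*(-196)² + 272*(-196)) + (-½ + (½)*(-14))) = 1/((-18 + 2*38416 - 53312) + (-½ - 7)) = 1/((-18 + 76832 - 53312) - 15/2) = 1/(23502 - 15/2) = 1/(46989/2) = 2/46989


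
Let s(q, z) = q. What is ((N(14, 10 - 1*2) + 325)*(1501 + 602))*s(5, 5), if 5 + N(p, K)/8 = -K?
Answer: 2323815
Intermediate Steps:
N(p, K) = -40 - 8*K (N(p, K) = -40 + 8*(-K) = -40 - 8*K)
((N(14, 10 - 1*2) + 325)*(1501 + 602))*s(5, 5) = (((-40 - 8*(10 - 1*2)) + 325)*(1501 + 602))*5 = (((-40 - 8*(10 - 2)) + 325)*2103)*5 = (((-40 - 8*8) + 325)*2103)*5 = (((-40 - 64) + 325)*2103)*5 = ((-104 + 325)*2103)*5 = (221*2103)*5 = 464763*5 = 2323815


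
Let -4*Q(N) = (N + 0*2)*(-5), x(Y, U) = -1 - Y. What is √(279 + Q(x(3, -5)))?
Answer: √274 ≈ 16.553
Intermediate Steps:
Q(N) = 5*N/4 (Q(N) = -(N + 0*2)*(-5)/4 = -(N + 0)*(-5)/4 = -N*(-5)/4 = -(-5)*N/4 = 5*N/4)
√(279 + Q(x(3, -5))) = √(279 + 5*(-1 - 1*3)/4) = √(279 + 5*(-1 - 3)/4) = √(279 + (5/4)*(-4)) = √(279 - 5) = √274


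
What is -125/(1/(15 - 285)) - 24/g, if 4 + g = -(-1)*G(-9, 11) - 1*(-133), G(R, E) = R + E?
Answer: 4421226/131 ≈ 33750.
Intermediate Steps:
G(R, E) = E + R
g = 131 (g = -4 + (-(-1)*(11 - 9) - 1*(-133)) = -4 + (-(-1)*2 + 133) = -4 + (-1*(-2) + 133) = -4 + (2 + 133) = -4 + 135 = 131)
-125/(1/(15 - 285)) - 24/g = -125/(1/(15 - 285)) - 24/131 = -125/(1/(-270)) - 24*1/131 = -125/(-1/270) - 24/131 = -125*(-270) - 24/131 = 33750 - 24/131 = 4421226/131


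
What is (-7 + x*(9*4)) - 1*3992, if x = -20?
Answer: -4719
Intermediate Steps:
(-7 + x*(9*4)) - 1*3992 = (-7 - 180*4) - 1*3992 = (-7 - 20*36) - 3992 = (-7 - 720) - 3992 = -727 - 3992 = -4719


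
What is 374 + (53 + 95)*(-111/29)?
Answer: -5582/29 ≈ -192.48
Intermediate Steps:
374 + (53 + 95)*(-111/29) = 374 + 148*(-111*1/29) = 374 + 148*(-111/29) = 374 - 16428/29 = -5582/29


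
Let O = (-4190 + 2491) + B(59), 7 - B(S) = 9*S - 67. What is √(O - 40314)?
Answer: I*√42470 ≈ 206.08*I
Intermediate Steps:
B(S) = 74 - 9*S (B(S) = 7 - (9*S - 67) = 7 - (-67 + 9*S) = 7 + (67 - 9*S) = 74 - 9*S)
O = -2156 (O = (-4190 + 2491) + (74 - 9*59) = -1699 + (74 - 531) = -1699 - 457 = -2156)
√(O - 40314) = √(-2156 - 40314) = √(-42470) = I*√42470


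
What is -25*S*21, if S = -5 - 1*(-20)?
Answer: -7875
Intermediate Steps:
S = 15 (S = -5 + 20 = 15)
-25*S*21 = -25*15*21 = -375*21 = -7875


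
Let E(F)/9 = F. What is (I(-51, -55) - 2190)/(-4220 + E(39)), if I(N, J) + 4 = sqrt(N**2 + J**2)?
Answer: 2194/3869 - sqrt(5626)/3869 ≈ 0.54768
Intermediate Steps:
E(F) = 9*F
I(N, J) = -4 + sqrt(J**2 + N**2) (I(N, J) = -4 + sqrt(N**2 + J**2) = -4 + sqrt(J**2 + N**2))
(I(-51, -55) - 2190)/(-4220 + E(39)) = ((-4 + sqrt((-55)**2 + (-51)**2)) - 2190)/(-4220 + 9*39) = ((-4 + sqrt(3025 + 2601)) - 2190)/(-4220 + 351) = ((-4 + sqrt(5626)) - 2190)/(-3869) = (-2194 + sqrt(5626))*(-1/3869) = 2194/3869 - sqrt(5626)/3869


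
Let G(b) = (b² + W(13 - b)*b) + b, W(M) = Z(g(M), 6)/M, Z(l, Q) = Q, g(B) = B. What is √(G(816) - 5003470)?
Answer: I*√2796410313070/803 ≈ 2082.5*I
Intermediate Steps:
W(M) = 6/M
G(b) = b + b² + 6*b/(13 - b) (G(b) = (b² + (6/(13 - b))*b) + b = (b² + 6*b/(13 - b)) + b = b + b² + 6*b/(13 - b))
√(G(816) - 5003470) = √(816*(-6 + (1 + 816)*(-13 + 816))/(-13 + 816) - 5003470) = √(816*(-6 + 817*803)/803 - 5003470) = √(816*(1/803)*(-6 + 656051) - 5003470) = √(816*(1/803)*656045 - 5003470) = √(535332720/803 - 5003470) = √(-3482453690/803) = I*√2796410313070/803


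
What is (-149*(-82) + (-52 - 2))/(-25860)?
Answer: -3041/6465 ≈ -0.47038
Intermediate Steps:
(-149*(-82) + (-52 - 2))/(-25860) = (12218 - 54)*(-1/25860) = 12164*(-1/25860) = -3041/6465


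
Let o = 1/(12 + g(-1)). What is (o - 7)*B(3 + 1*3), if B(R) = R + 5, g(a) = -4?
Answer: -605/8 ≈ -75.625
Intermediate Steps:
B(R) = 5 + R
o = ⅛ (o = 1/(12 - 4) = 1/8 = ⅛ ≈ 0.12500)
(o - 7)*B(3 + 1*3) = (⅛ - 7)*(5 + (3 + 1*3)) = -55*(5 + (3 + 3))/8 = -55*(5 + 6)/8 = -55/8*11 = -605/8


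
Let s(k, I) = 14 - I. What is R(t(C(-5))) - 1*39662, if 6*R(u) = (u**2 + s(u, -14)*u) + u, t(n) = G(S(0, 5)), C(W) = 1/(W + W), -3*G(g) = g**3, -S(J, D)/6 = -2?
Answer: 12850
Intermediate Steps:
S(J, D) = 12 (S(J, D) = -6*(-2) = 12)
G(g) = -g**3/3
C(W) = 1/(2*W)
t(n) = -576 (t(n) = -1/3*12**3 = -1/3*1728 = -576)
R(u) = u**2/6 + 29*u/6 (R(u) = ((u**2 + (14 - 1*(-14))*u) + u)/6 = ((u**2 + (14 + 14)*u) + u)/6 = ((u**2 + 28*u) + u)/6 = (u**2 + 29*u)/6 = u**2/6 + 29*u/6)
R(t(C(-5))) - 1*39662 = (1/6)*(-576)*(29 - 576) - 1*39662 = (1/6)*(-576)*(-547) - 39662 = 52512 - 39662 = 12850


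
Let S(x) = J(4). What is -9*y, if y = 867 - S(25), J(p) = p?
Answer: -7767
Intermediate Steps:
S(x) = 4
y = 863 (y = 867 - 1*4 = 867 - 4 = 863)
-9*y = -9*863 = -7767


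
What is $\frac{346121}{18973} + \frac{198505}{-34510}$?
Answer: $\frac{56402761}{4515574} \approx 12.491$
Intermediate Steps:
$\frac{346121}{18973} + \frac{198505}{-34510} = 346121 \cdot \frac{1}{18973} + 198505 \left(- \frac{1}{34510}\right) = \frac{346121}{18973} - \frac{1369}{238} = \frac{56402761}{4515574}$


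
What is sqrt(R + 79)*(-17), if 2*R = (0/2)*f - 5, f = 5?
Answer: -51*sqrt(34)/2 ≈ -148.69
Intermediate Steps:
R = -5/2 (R = ((0/2)*5 - 5)/2 = ((0*(1/2))*5 - 5)/2 = (0*5 - 5)/2 = (0 - 5)/2 = (1/2)*(-5) = -5/2 ≈ -2.5000)
sqrt(R + 79)*(-17) = sqrt(-5/2 + 79)*(-17) = sqrt(153/2)*(-17) = (3*sqrt(34)/2)*(-17) = -51*sqrt(34)/2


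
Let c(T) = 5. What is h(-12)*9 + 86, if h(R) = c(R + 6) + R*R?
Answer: 1427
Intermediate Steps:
h(R) = 5 + R**2 (h(R) = 5 + R*R = 5 + R**2)
h(-12)*9 + 86 = (5 + (-12)**2)*9 + 86 = (5 + 144)*9 + 86 = 149*9 + 86 = 1341 + 86 = 1427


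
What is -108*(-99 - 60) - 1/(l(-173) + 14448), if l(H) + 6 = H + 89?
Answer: 246555575/14358 ≈ 17172.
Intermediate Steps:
l(H) = 83 + H (l(H) = -6 + (H + 89) = -6 + (89 + H) = 83 + H)
-108*(-99 - 60) - 1/(l(-173) + 14448) = -108*(-99 - 60) - 1/((83 - 173) + 14448) = -108*(-159) - 1/(-90 + 14448) = 17172 - 1/14358 = 246555575/14358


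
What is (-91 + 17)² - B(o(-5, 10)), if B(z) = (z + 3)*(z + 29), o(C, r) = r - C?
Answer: 4684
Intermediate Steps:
B(z) = (3 + z)*(29 + z)
(-91 + 17)² - B(o(-5, 10)) = (-91 + 17)² - (87 + (10 - 1*(-5))² + 32*(10 - 1*(-5))) = (-74)² - (87 + (10 + 5)² + 32*(10 + 5)) = 5476 - (87 + 15² + 32*15) = 5476 - (87 + 225 + 480) = 5476 - 1*792 = 5476 - 792 = 4684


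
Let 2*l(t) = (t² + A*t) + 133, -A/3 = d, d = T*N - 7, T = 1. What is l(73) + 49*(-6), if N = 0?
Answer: 6407/2 ≈ 3203.5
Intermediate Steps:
d = -7 (d = 1*0 - 7 = 0 - 7 = -7)
A = 21 (A = -3*(-7) = 21)
l(t) = 133/2 + t²/2 + 21*t/2 (l(t) = ((t² + 21*t) + 133)/2 = (133 + t² + 21*t)/2 = 133/2 + t²/2 + 21*t/2)
l(73) + 49*(-6) = (133/2 + (½)*73² + (21/2)*73) + 49*(-6) = (133/2 + (½)*5329 + 1533/2) - 294 = (133/2 + 5329/2 + 1533/2) - 294 = 6995/2 - 294 = 6407/2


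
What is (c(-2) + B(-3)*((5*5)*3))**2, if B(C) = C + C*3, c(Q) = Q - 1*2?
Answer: 817216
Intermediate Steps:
c(Q) = -2 + Q (c(Q) = Q - 2 = -2 + Q)
B(C) = 4*C (B(C) = C + 3*C = 4*C)
(c(-2) + B(-3)*((5*5)*3))**2 = ((-2 - 2) + (4*(-3))*((5*5)*3))**2 = (-4 - 300*3)**2 = (-4 - 12*75)**2 = (-4 - 900)**2 = (-904)**2 = 817216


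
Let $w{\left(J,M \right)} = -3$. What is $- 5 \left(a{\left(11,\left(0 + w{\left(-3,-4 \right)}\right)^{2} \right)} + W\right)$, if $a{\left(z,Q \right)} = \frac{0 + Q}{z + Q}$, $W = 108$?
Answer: $- \frac{2169}{4} \approx -542.25$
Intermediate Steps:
$a{\left(z,Q \right)} = \frac{Q}{Q + z}$
$- 5 \left(a{\left(11,\left(0 + w{\left(-3,-4 \right)}\right)^{2} \right)} + W\right) = - 5 \left(\frac{\left(0 - 3\right)^{2}}{\left(0 - 3\right)^{2} + 11} + 108\right) = - 5 \left(\frac{\left(-3\right)^{2}}{\left(-3\right)^{2} + 11} + 108\right) = - 5 \left(\frac{9}{9 + 11} + 108\right) = - 5 \left(\frac{9}{20} + 108\right) = \left(-5\right) \frac{2169}{20} = - \frac{2169}{4}$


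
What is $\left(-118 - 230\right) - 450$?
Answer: $-798$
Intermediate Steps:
$\left(-118 - 230\right) - 450 = -348 - 450 = -798$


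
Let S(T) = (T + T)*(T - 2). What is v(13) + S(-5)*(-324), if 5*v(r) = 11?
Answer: -113389/5 ≈ -22678.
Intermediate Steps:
S(T) = 2*T*(-2 + T) (S(T) = (2*T)*(-2 + T) = 2*T*(-2 + T))
v(r) = 11/5 (v(r) = (⅕)*11 = 11/5)
v(13) + S(-5)*(-324) = 11/5 + (2*(-5)*(-2 - 5))*(-324) = 11/5 + (2*(-5)*(-7))*(-324) = 11/5 + 70*(-324) = 11/5 - 22680 = -113389/5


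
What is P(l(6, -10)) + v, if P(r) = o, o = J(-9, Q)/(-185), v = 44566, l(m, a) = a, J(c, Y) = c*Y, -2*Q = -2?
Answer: 8244719/185 ≈ 44566.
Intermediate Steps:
Q = 1 (Q = -½*(-2) = 1)
J(c, Y) = Y*c
o = 9/185 (o = (1*(-9))/(-185) = -9*(-1/185) = 9/185 ≈ 0.048649)
P(r) = 9/185
P(l(6, -10)) + v = 9/185 + 44566 = 8244719/185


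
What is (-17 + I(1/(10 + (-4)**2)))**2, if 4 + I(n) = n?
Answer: 297025/676 ≈ 439.39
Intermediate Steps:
I(n) = -4 + n
(-17 + I(1/(10 + (-4)**2)))**2 = (-17 + (-4 + 1/(10 + (-4)**2)))**2 = (-17 + (-4 + 1/(10 + 16)))**2 = (-17 + (-4 + 1/26))**2 = (-17 - 103/26)**2 = (-545/26)**2 = 297025/676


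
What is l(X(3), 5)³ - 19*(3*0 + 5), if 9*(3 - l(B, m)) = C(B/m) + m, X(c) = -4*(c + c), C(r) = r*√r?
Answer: -8238259/91125 + 894272*I*√30/253125 ≈ -90.406 + 19.351*I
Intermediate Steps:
C(r) = r^(3/2)
X(c) = -8*c
l(B, m) = 3 - m/9 - (B/m)^(3/2)/9 (l(B, m) = 3 - ((B/m)^(3/2) + m)/9 = 3 - (m + (B/m)^(3/2))/9 = 3 + (-m/9 - (B/m)^(3/2)/9) = 3 - m/9 - (B/m)^(3/2)/9)
l(X(3), 5)³ - 19*(3*0 + 5) = (3 - ⅑*5 - √5*(-48*I*√6)/25/9)³ - 19*(3*0 + 5) = (3 - 5/9 - (-48*I*√30/25)/9)³ - 19*(0 + 5) = (3 - 5/9 - (-16)*I*√30/75)³ - 19*5 = (3 - 5/9 - (-16)*I*√30/75)³ - 95 = (3 - 5/9 + 16*I*√30/75)³ - 95 = (22/9 + 16*I*√30/75)³ - 95 = -95 + (22/9 + 16*I*√30/75)³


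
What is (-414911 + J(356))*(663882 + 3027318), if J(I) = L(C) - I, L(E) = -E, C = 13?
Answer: -1532881536000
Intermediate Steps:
J(I) = -13 - I (J(I) = -1*13 - I = -13 - I)
(-414911 + J(356))*(663882 + 3027318) = (-414911 + (-13 - 1*356))*(663882 + 3027318) = (-414911 + (-13 - 356))*3691200 = (-414911 - 369)*3691200 = -415280*3691200 = -1532881536000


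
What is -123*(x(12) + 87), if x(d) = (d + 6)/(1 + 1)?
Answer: -11808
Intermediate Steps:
x(d) = 3 + d/2 (x(d) = (6 + d)/2 = (6 + d)*(½) = 3 + d/2)
-123*(x(12) + 87) = -123*((3 + (½)*12) + 87) = -123*((3 + 6) + 87) = -123*(9 + 87) = -123*96 = -11808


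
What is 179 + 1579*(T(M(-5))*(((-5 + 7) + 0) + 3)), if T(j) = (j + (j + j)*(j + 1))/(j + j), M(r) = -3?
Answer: -23327/2 ≈ -11664.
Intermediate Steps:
T(j) = (j + 2*j*(1 + j))/(2*j) (T(j) = (j + (2*j)*(1 + j))/((2*j)) = (j + 2*j*(1 + j))*(1/(2*j)) = (j + 2*j*(1 + j))/(2*j))
179 + 1579*(T(M(-5))*(((-5 + 7) + 0) + 3)) = 179 + 1579*((3/2 - 3)*(((-5 + 7) + 0) + 3)) = 179 + 1579*(-3*((2 + 0) + 3)/2) = 179 + 1579*(-3*(2 + 3)/2) = 179 + 1579*(-3/2*5) = 179 + 1579*(-15/2) = 179 - 23685/2 = -23327/2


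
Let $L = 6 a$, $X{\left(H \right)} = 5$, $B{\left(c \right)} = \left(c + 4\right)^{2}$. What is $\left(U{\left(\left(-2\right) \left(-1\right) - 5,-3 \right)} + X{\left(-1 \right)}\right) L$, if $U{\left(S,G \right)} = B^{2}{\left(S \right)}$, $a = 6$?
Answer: $216$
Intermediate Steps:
$B{\left(c \right)} = \left(4 + c\right)^{2}$
$L = 36$ ($L = 6 \cdot 6 = 36$)
$U{\left(S,G \right)} = \left(4 + S\right)^{4}$ ($U{\left(S,G \right)} = \left(\left(4 + S\right)^{2}\right)^{2} = \left(4 + S\right)^{4}$)
$\left(U{\left(\left(-2\right) \left(-1\right) - 5,-3 \right)} + X{\left(-1 \right)}\right) L = \left(\left(4 - 3\right)^{4} + 5\right) 36 = \left(1^{4} + 5\right) 36 = \left(1 + 5\right) 36 = 6 \cdot 36 = 216$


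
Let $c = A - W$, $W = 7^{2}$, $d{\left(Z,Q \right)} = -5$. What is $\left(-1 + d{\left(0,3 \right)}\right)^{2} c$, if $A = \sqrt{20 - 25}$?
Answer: $-1764 + 36 i \sqrt{5} \approx -1764.0 + 80.498 i$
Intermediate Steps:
$A = i \sqrt{5}$ ($A = \sqrt{20 - 25} = \sqrt{-5} = i \sqrt{5} \approx 2.2361 i$)
$W = 49$
$c = -49 + i \sqrt{5}$ ($c = i \sqrt{5} - 49 = -49 + i \sqrt{5} \approx -49.0 + 2.2361 i$)
$\left(-1 + d{\left(0,3 \right)}\right)^{2} c = \left(-1 - 5\right)^{2} \left(-49 + i \sqrt{5}\right) = \left(-6\right)^{2} \left(-49 + i \sqrt{5}\right) = 36 \left(-49 + i \sqrt{5}\right) = -1764 + 36 i \sqrt{5}$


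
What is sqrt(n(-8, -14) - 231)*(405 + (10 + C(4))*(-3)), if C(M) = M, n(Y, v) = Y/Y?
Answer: 363*I*sqrt(230) ≈ 5505.2*I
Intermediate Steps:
n(Y, v) = 1
sqrt(n(-8, -14) - 231)*(405 + (10 + C(4))*(-3)) = sqrt(1 - 231)*(405 + (10 + 4)*(-3)) = sqrt(-230)*(405 + 14*(-3)) = (I*sqrt(230))*(405 - 42) = (I*sqrt(230))*363 = 363*I*sqrt(230)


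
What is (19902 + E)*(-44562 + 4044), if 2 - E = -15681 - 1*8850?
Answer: -1800417330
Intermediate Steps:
E = 24533 (E = 2 - (-15681 - 1*8850) = 2 - (-15681 - 8850) = 2 - 1*(-24531) = 2 + 24531 = 24533)
(19902 + E)*(-44562 + 4044) = (19902 + 24533)*(-44562 + 4044) = 44435*(-40518) = -1800417330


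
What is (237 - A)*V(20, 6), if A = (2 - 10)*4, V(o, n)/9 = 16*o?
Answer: 774720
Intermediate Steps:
V(o, n) = 144*o (V(o, n) = 9*(16*o) = 144*o)
A = -32 (A = -8*4 = -32)
(237 - A)*V(20, 6) = (237 - 1*(-32))*(144*20) = (237 + 32)*2880 = 269*2880 = 774720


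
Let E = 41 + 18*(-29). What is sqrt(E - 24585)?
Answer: I*sqrt(25066) ≈ 158.32*I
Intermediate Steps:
E = -481 (E = 41 - 522 = -481)
sqrt(E - 24585) = sqrt(-481 - 24585) = sqrt(-25066) = I*sqrt(25066)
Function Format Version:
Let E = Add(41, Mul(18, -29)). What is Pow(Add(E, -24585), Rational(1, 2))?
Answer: Mul(I, Pow(25066, Rational(1, 2))) ≈ Mul(158.32, I)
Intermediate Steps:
E = -481 (E = Add(41, -522) = -481)
Pow(Add(E, -24585), Rational(1, 2)) = Pow(Add(-481, -24585), Rational(1, 2)) = Pow(-25066, Rational(1, 2)) = Mul(I, Pow(25066, Rational(1, 2)))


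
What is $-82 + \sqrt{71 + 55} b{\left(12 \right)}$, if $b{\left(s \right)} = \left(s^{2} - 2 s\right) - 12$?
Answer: $-82 + 324 \sqrt{14} \approx 1130.3$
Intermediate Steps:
$b{\left(s \right)} = -12 + s^{2} - 2 s$
$-82 + \sqrt{71 + 55} b{\left(12 \right)} = -82 + \sqrt{71 + 55} \left(-12 + 12^{2} - 24\right) = -82 + \sqrt{126} \left(-12 + 144 - 24\right) = -82 + 3 \sqrt{14} \cdot 108 = -82 + 324 \sqrt{14}$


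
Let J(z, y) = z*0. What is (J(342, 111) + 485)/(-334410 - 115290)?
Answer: -97/89940 ≈ -0.0010785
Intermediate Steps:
J(z, y) = 0
(J(342, 111) + 485)/(-334410 - 115290) = (0 + 485)/(-334410 - 115290) = 485/(-449700) = 485*(-1/449700) = -97/89940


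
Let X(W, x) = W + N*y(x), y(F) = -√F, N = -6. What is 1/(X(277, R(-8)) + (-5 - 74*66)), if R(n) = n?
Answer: -1153/5317708 - 3*I*√2/5317708 ≈ -0.00021682 - 7.9783e-7*I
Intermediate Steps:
X(W, x) = W + 6*√x (X(W, x) = W - (-6)*√x = W + 6*√x)
1/(X(277, R(-8)) + (-5 - 74*66)) = 1/((277 + 6*√(-8)) + (-5 - 74*66)) = 1/((277 + 6*(2*I*√2)) + (-5 - 4884)) = 1/((277 + 12*I*√2) - 4889) = 1/(-4612 + 12*I*√2)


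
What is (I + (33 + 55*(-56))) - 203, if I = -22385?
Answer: -25635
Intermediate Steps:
(I + (33 + 55*(-56))) - 203 = (-22385 + (33 + 55*(-56))) - 203 = (-22385 + (33 - 3080)) - 203 = (-22385 - 3047) - 203 = -25432 - 203 = -25635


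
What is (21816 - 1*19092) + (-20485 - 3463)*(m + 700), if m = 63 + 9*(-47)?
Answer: -8139596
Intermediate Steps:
m = -360 (m = 63 - 423 = -360)
(21816 - 1*19092) + (-20485 - 3463)*(m + 700) = (21816 - 1*19092) + (-20485 - 3463)*(-360 + 700) = (21816 - 19092) - 23948*340 = 2724 - 8142320 = -8139596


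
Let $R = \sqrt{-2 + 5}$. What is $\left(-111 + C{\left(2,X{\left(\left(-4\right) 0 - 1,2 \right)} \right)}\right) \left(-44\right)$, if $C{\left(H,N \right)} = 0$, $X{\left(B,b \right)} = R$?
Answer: $4884$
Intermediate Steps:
$R = \sqrt{3} \approx 1.732$
$X{\left(B,b \right)} = \sqrt{3}$
$\left(-111 + C{\left(2,X{\left(\left(-4\right) 0 - 1,2 \right)} \right)}\right) \left(-44\right) = \left(-111 + 0\right) \left(-44\right) = \left(-111\right) \left(-44\right) = 4884$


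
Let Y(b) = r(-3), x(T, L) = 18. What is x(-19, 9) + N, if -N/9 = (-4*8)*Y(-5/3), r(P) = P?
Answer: -846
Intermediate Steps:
Y(b) = -3
N = -864 (N = -9*(-4*8)*(-3) = -(-288)*(-3) = -9*96 = -864)
x(-19, 9) + N = 18 - 864 = -846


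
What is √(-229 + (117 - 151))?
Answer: I*√263 ≈ 16.217*I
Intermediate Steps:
√(-229 + (117 - 151)) = √(-229 - 34) = √(-263) = I*√263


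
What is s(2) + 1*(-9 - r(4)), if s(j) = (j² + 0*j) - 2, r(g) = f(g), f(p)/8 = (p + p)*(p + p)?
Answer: -519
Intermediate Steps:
f(p) = 32*p² (f(p) = 8*((p + p)*(p + p)) = 8*((2*p)*(2*p)) = 8*(4*p²) = 32*p²)
r(g) = 32*g²
s(j) = -2 + j² (s(j) = (j² + 0) - 2 = j² - 2 = -2 + j²)
s(2) + 1*(-9 - r(4)) = (-2 + 2²) + 1*(-9 - 32*4²) = (-2 + 4) + 1*(-9 - 32*16) = 2 + 1*(-9 - 1*512) = 2 + 1*(-9 - 512) = 2 + 1*(-521) = 2 - 521 = -519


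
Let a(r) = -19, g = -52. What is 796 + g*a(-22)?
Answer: 1784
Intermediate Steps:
796 + g*a(-22) = 796 - 52*(-19) = 796 + 988 = 1784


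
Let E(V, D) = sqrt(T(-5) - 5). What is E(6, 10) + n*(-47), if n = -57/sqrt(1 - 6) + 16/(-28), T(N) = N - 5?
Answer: 188/7 + I*sqrt(15) - 2679*I*sqrt(5)/5 ≈ 26.857 - 1194.2*I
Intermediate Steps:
T(N) = -5 + N
E(V, D) = I*sqrt(15) (E(V, D) = sqrt((-5 - 5) - 5) = sqrt(-10 - 5) = sqrt(-15) = I*sqrt(15))
n = -4/7 + 57*I*sqrt(5)/5 (n = -57*(-I*sqrt(5)/5) + 16*(-1/28) = -57*(-I*sqrt(5)/5) - 4/7 = -(-57)*I*sqrt(5)/5 - 4/7 = 57*I*sqrt(5)/5 - 4/7 = -4/7 + 57*I*sqrt(5)/5 ≈ -0.57143 + 25.491*I)
E(6, 10) + n*(-47) = I*sqrt(15) + (-4/7 + 57*I*sqrt(5)/5)*(-47) = I*sqrt(15) + (188/7 - 2679*I*sqrt(5)/5) = 188/7 + I*sqrt(15) - 2679*I*sqrt(5)/5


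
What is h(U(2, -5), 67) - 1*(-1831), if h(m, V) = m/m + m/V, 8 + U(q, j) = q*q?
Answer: 122740/67 ≈ 1831.9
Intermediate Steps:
U(q, j) = -8 + q² (U(q, j) = -8 + q*q = -8 + q²)
h(m, V) = 1 + m/V
h(U(2, -5), 67) - 1*(-1831) = (67 + (-8 + 2²))/67 - 1*(-1831) = (67 + (-8 + 4))/67 + 1831 = (67 - 4)/67 + 1831 = (1/67)*63 + 1831 = 63/67 + 1831 = 122740/67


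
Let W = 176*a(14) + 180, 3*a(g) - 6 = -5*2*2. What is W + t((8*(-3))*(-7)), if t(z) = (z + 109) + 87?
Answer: -832/3 ≈ -277.33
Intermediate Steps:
a(g) = -14/3 (a(g) = 2 + (-5*2*2)/3 = 2 + (-10*2)/3 = 2 + (⅓)*(-20) = 2 - 20/3 = -14/3)
t(z) = 196 + z (t(z) = (109 + z) + 87 = 196 + z)
W = -1924/3 (W = 176*(-14/3) + 180 = -2464/3 + 180 = -1924/3 ≈ -641.33)
W + t((8*(-3))*(-7)) = -1924/3 + (196 + (8*(-3))*(-7)) = -1924/3 + (196 - 24*(-7)) = -1924/3 + (196 + 168) = -1924/3 + 364 = -832/3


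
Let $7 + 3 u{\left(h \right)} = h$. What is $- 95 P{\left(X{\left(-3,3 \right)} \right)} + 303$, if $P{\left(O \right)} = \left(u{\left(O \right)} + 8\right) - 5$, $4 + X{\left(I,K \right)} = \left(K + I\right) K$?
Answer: $\frac{1099}{3} \approx 366.33$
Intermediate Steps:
$u{\left(h \right)} = - \frac{7}{3} + \frac{h}{3}$
$X{\left(I,K \right)} = -4 + K \left(I + K\right)$ ($X{\left(I,K \right)} = -4 + \left(K + I\right) K = -4 + \left(I + K\right) K = -4 + K \left(I + K\right)$)
$P{\left(O \right)} = \frac{2}{3} + \frac{O}{3}$ ($P{\left(O \right)} = \left(\left(- \frac{7}{3} + \frac{O}{3}\right) + 8\right) - 5 = \left(\frac{17}{3} + \frac{O}{3}\right) - 5 = \frac{2}{3} + \frac{O}{3}$)
$- 95 P{\left(X{\left(-3,3 \right)} \right)} + 303 = - 95 \left(\frac{2}{3} + \frac{-4 + 3^{2} - 9}{3}\right) + 303 = - 95 \left(\frac{2}{3} + \frac{-4 + 9 - 9}{3}\right) + 303 = - 95 \left(\frac{2}{3} + \frac{1}{3} \left(-4\right)\right) + 303 = - 95 \left(\frac{2}{3} - \frac{4}{3}\right) + 303 = \left(-95\right) \left(- \frac{2}{3}\right) + 303 = \frac{190}{3} + 303 = \frac{1099}{3}$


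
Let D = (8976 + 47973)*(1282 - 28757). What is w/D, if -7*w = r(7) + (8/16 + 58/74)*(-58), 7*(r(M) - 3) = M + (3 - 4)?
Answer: -446/69189111075 ≈ -6.4461e-9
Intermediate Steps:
r(M) = 20/7 + M/7 (r(M) = 3 + (M + (3 - 4))/7 = 3 + (M - 1)/7 = 3 + (-1 + M)/7 = 3 + (-⅐ + M/7) = 20/7 + M/7)
w = 18286/1813 (w = -((20/7 + (⅐)*7) + (8/16 + 58/74)*(-58))/7 = -((20/7 + 1) + (8*(1/16) + 58*(1/74))*(-58))/7 = -(27/7 + (½ + 29/37)*(-58))/7 = -(27/7 + (95/74)*(-58))/7 = -(27/7 - 2755/37)/7 = -⅐*(-18286/259) = 18286/1813 ≈ 10.086)
D = -1564673775 (D = 56949*(-27475) = -1564673775)
w/D = (18286/1813)/(-1564673775) = (18286/1813)*(-1/1564673775) = -446/69189111075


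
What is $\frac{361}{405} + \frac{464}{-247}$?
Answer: $- \frac{98753}{100035} \approx -0.98718$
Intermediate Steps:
$\frac{361}{405} + \frac{464}{-247} = 361 \cdot \frac{1}{405} + 464 \left(- \frac{1}{247}\right) = \frac{361}{405} - \frac{464}{247} = - \frac{98753}{100035}$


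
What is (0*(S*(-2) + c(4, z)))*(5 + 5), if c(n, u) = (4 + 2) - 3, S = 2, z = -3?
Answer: 0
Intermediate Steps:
c(n, u) = 3 (c(n, u) = 6 - 3 = 3)
(0*(S*(-2) + c(4, z)))*(5 + 5) = (0*(2*(-2) + 3))*(5 + 5) = (0*(-4 + 3))*10 = (0*(-1))*10 = 0*10 = 0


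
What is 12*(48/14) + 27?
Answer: 477/7 ≈ 68.143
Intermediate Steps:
12*(48/14) + 27 = 12*(48*(1/14)) + 27 = 12*(24/7) + 27 = 288/7 + 27 = 477/7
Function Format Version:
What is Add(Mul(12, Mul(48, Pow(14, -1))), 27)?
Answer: Rational(477, 7) ≈ 68.143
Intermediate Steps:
Add(Mul(12, Mul(48, Pow(14, -1))), 27) = Add(Mul(12, Mul(48, Rational(1, 14))), 27) = Add(Mul(12, Rational(24, 7)), 27) = Add(Rational(288, 7), 27) = Rational(477, 7)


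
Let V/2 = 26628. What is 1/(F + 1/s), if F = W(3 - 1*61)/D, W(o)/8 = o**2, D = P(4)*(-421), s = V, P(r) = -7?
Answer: 22420776/204746917 ≈ 0.10950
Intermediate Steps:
V = 53256 (V = 2*26628 = 53256)
s = 53256
D = 2947 (D = -7*(-421) = 2947)
W(o) = 8*o**2
F = 26912/2947 (F = (8*(3 - 1*61)**2)/2947 = (8*(3 - 61)**2)*(1/2947) = (8*(-58)**2)*(1/2947) = (8*3364)*(1/2947) = 26912*(1/2947) = 26912/2947 ≈ 9.1320)
1/(F + 1/s) = 1/(26912/2947 + 1/53256) = 1/(204746917/22420776) = 22420776/204746917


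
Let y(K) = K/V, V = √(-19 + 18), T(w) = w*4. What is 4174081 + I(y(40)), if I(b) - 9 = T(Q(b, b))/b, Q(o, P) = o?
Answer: 4174094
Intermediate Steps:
T(w) = 4*w
V = I (V = √(-1) = I ≈ 1.0*I)
y(K) = -I*K (y(K) = K/I = K*(-I) = -I*K)
I(b) = 13 (I(b) = 9 + (4*b)/b = 9 + 4 = 13)
4174081 + I(y(40)) = 4174081 + 13 = 4174094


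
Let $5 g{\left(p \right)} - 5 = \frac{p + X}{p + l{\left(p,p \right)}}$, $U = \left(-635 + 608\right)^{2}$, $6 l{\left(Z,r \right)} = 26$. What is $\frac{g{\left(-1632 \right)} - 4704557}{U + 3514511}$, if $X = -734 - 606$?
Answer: $- \frac{14357715728}{10728073075} \approx -1.3383$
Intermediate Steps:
$l{\left(Z,r \right)} = \frac{13}{3}$ ($l{\left(Z,r \right)} = \frac{1}{6} \cdot 26 = \frac{13}{3}$)
$X = -1340$
$U = 729$ ($U = \left(-27\right)^{2} = 729$)
$g{\left(p \right)} = 1 + \frac{-1340 + p}{5 \left(\frac{13}{3} + p\right)}$ ($g{\left(p \right)} = 1 + \frac{\left(p - 1340\right) \frac{1}{p + \frac{13}{3}}}{5} = 1 + \frac{\left(-1340 + p\right) \frac{1}{\frac{13}{3} + p}}{5} = 1 + \frac{\frac{1}{\frac{13}{3} + p} \left(-1340 + p\right)}{5} = 1 + \frac{-1340 + p}{5 \left(\frac{13}{3} + p\right)}$)
$\frac{g{\left(-1632 \right)} - 4704557}{U + 3514511} = \frac{\frac{-3955 + 18 \left(-1632\right)}{5 \left(13 + 3 \left(-1632\right)\right)} - 4704557}{729 + 3514511} = \frac{\frac{-3955 - 29376}{5 \left(13 - 4896\right)} - 4704557}{3515240} = \left(\frac{1}{5} \frac{1}{-4883} \left(-33331\right) - 4704557\right) \frac{1}{3515240} = \left(\frac{1}{5} \left(- \frac{1}{4883}\right) \left(-33331\right) - 4704557\right) \frac{1}{3515240} = \left(\frac{33331}{24415} - 4704557\right) \frac{1}{3515240} = \left(- \frac{114861725824}{24415}\right) \frac{1}{3515240} = - \frac{14357715728}{10728073075}$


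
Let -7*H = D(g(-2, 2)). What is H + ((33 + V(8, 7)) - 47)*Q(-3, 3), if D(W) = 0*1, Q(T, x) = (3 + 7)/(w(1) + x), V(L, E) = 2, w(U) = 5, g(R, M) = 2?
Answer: -15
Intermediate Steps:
Q(T, x) = 10/(5 + x) (Q(T, x) = (3 + 7)/(5 + x) = 10/(5 + x))
D(W) = 0
H = 0 (H = -1/7*0 = 0)
H + ((33 + V(8, 7)) - 47)*Q(-3, 3) = 0 + ((33 + 2) - 47)*(10/(5 + 3)) = 0 + (35 - 47)*(10/8) = 0 - 120/8 = 0 - 12*5/4 = 0 - 15 = -15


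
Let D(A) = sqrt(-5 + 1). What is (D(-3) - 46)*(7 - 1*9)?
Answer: 92 - 4*I ≈ 92.0 - 4.0*I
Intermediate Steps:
D(A) = 2*I (D(A) = sqrt(-4) = 2*I)
(D(-3) - 46)*(7 - 1*9) = (2*I - 46)*(7 - 1*9) = (-46 + 2*I)*(7 - 9) = (-46 + 2*I)*(-2) = 92 - 4*I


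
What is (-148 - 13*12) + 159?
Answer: -145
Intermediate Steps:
(-148 - 13*12) + 159 = (-148 - 156) + 159 = -304 + 159 = -145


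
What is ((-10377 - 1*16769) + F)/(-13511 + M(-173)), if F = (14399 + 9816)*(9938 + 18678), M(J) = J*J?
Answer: 346454647/8209 ≈ 42204.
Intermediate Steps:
M(J) = J**2
F = 692936440 (F = 24215*28616 = 692936440)
((-10377 - 1*16769) + F)/(-13511 + M(-173)) = ((-10377 - 1*16769) + 692936440)/(-13511 + (-173)**2) = ((-10377 - 16769) + 692936440)/(-13511 + 29929) = (-27146 + 692936440)/16418 = 692909294*(1/16418) = 346454647/8209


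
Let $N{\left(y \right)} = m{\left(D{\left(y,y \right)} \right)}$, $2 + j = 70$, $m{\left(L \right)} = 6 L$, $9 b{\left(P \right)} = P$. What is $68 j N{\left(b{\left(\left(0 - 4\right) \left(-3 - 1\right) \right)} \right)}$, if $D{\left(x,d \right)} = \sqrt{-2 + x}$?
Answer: $9248 i \sqrt{2} \approx 13079.0 i$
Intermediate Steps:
$b{\left(P \right)} = \frac{P}{9}$
$j = 68$ ($j = -2 + 70 = 68$)
$N{\left(y \right)} = 6 \sqrt{-2 + y}$
$68 j N{\left(b{\left(\left(0 - 4\right) \left(-3 - 1\right) \right)} \right)} = 68 \cdot 68 \cdot 6 \sqrt{-2 + \frac{\left(0 - 4\right) \left(-3 - 1\right)}{9}} = 4624 \cdot 6 \sqrt{-2 + \frac{\left(-4\right) \left(-4\right)}{9}} = 4624 \cdot 6 \sqrt{-2 + \frac{1}{9} \cdot 16} = 4624 \cdot 6 \sqrt{-2 + \frac{16}{9}} = 4624 \cdot 6 \sqrt{- \frac{2}{9}} = 4624 \cdot 6 \frac{i \sqrt{2}}{3} = 4624 \cdot 2 i \sqrt{2} = 9248 i \sqrt{2}$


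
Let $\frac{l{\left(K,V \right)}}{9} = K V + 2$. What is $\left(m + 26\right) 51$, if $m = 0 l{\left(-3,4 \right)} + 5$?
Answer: $1581$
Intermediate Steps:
$l{\left(K,V \right)} = 18 + 9 K V$ ($l{\left(K,V \right)} = 9 \left(K V + 2\right) = 9 \left(2 + K V\right) = 18 + 9 K V$)
$m = 5$ ($m = 0 \left(18 + 9 \left(-3\right) 4\right) + 5 = 0 \left(18 - 108\right) + 5 = 0 \left(-90\right) + 5 = 0 + 5 = 5$)
$\left(m + 26\right) 51 = \left(5 + 26\right) 51 = 31 \cdot 51 = 1581$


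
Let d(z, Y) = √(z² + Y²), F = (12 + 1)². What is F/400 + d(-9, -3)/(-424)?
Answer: 169/400 - 3*√10/424 ≈ 0.40013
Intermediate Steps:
F = 169 (F = 13² = 169)
d(z, Y) = √(Y² + z²)
F/400 + d(-9, -3)/(-424) = 169/400 + √((-3)² + (-9)²)/(-424) = 169*(1/400) + √(9 + 81)*(-1/424) = 169/400 + √90*(-1/424) = 169/400 + (3*√10)*(-1/424) = 169/400 - 3*√10/424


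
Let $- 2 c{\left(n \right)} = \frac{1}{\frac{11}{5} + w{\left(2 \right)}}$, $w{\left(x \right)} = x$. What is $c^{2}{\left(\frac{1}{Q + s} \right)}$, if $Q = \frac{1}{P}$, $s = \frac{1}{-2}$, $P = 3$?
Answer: $\frac{25}{1764} \approx 0.014172$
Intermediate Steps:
$s = - \frac{1}{2} \approx -0.5$
$Q = \frac{1}{3} \approx 0.33333$
$c{\left(n \right)} = - \frac{5}{42}$ ($c{\left(n \right)} = - \frac{1}{2 \left(\frac{11}{5} + 2\right)} = - \frac{1}{2 \cdot \frac{21}{5}} = \left(- \frac{1}{2}\right) \frac{5}{21} = - \frac{5}{42}$)
$c^{2}{\left(\frac{1}{Q + s} \right)} = \left(- \frac{5}{42}\right)^{2} = \frac{25}{1764}$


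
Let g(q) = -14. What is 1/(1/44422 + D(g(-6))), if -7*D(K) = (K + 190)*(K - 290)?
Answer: 44422/339536385 ≈ 0.00013083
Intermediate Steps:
D(K) = -(-290 + K)*(190 + K)/7 (D(K) = -(K + 190)*(K - 290)/7 = -(190 + K)*(-290 + K)/7 = -(-290 + K)*(190 + K)/7)
1/(1/44422 + D(g(-6))) = 1/(1/44422 + (55100/7 - 1/7*(-14)**2 + (100/7)*(-14))) = 1/(1/44422 + (55100/7 - 1/7*196 - 200)) = 1/(1/44422 + (55100/7 - 28 - 200)) = 1/(1/44422 + 53504/7) = 1/(339536385/44422) = 44422/339536385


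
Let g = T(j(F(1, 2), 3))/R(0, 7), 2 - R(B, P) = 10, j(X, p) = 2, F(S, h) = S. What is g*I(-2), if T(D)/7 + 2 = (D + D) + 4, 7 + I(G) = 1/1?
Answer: 63/2 ≈ 31.500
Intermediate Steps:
I(G) = -6 (I(G) = -7 + 1/1 = -7 + 1 = -6)
R(B, P) = -8 (R(B, P) = 2 - 1*10 = 2 - 10 = -8)
T(D) = 14 + 14*D (T(D) = -14 + 7*((D + D) + 4) = -14 + 7*(2*D + 4) = -14 + 7*(4 + 2*D) = -14 + (28 + 14*D) = 14 + 14*D)
g = -21/4 (g = (14 + 14*2)/(-8) = (14 + 28)*(-⅛) = 42*(-⅛) = -21/4 ≈ -5.2500)
g*I(-2) = -21/4*(-6) = 63/2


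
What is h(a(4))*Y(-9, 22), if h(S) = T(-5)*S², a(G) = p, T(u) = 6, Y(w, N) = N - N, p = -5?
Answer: 0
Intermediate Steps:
Y(w, N) = 0
a(G) = -5
h(S) = 6*S²
h(a(4))*Y(-9, 22) = (6*(-5)²)*0 = (6*25)*0 = 150*0 = 0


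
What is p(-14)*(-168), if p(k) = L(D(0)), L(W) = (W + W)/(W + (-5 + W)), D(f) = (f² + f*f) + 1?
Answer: 112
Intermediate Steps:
D(f) = 1 + 2*f² (D(f) = (f² + f²) + 1 = 2*f² + 1 = 1 + 2*f²)
L(W) = 2*W/(-5 + 2*W) (L(W) = (2*W)/(-5 + 2*W) = 2*W/(-5 + 2*W))
p(k) = -⅔ (p(k) = 2*(1 + 2*0²)/(-5 + 2*(1 + 2*0²)) = 2*(1 + 2*0)/(-5 + 2*(1 + 2*0)) = 2*(1 + 0)/(-5 + 2*(1 + 0)) = 2*1/(-5 + 2*1) = 2*1/(-5 + 2) = 2*1/(-3) = 2*1*(-⅓) = -⅔)
p(-14)*(-168) = -⅔*(-168) = 112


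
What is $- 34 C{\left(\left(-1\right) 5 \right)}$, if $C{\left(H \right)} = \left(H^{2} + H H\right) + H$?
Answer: $-1530$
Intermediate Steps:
$C{\left(H \right)} = H + 2 H^{2}$ ($C{\left(H \right)} = \left(H^{2} + H^{2}\right) + H = 2 H^{2} + H = H + 2 H^{2}$)
$- 34 C{\left(\left(-1\right) 5 \right)} = - 34 \left(-1\right) 5 \left(1 + 2 \left(\left(-1\right) 5\right)\right) = - 34 \left(- 5 \left(1 + 2 \left(-5\right)\right)\right) = - 34 \left(- 5 \left(1 - 10\right)\right) = - 34 \left(\left(-5\right) \left(-9\right)\right) = \left(-34\right) 45 = -1530$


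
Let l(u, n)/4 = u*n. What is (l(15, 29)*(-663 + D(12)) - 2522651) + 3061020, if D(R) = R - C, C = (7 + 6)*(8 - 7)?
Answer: -616991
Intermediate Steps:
C = 13 (C = 13*1 = 13)
l(u, n) = 4*n*u (l(u, n) = 4*(u*n) = 4*(n*u) = 4*n*u)
D(R) = -13 + R (D(R) = R - 1*13 = R - 13 = -13 + R)
(l(15, 29)*(-663 + D(12)) - 2522651) + 3061020 = ((4*29*15)*(-663 + (-13 + 12)) - 2522651) + 3061020 = (1740*(-663 - 1) - 2522651) + 3061020 = (1740*(-664) - 2522651) + 3061020 = (-1155360 - 2522651) + 3061020 = -3678011 + 3061020 = -616991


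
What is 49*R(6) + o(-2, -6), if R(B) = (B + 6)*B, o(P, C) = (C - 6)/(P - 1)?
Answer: 3532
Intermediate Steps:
o(P, C) = (-6 + C)/(-1 + P)
R(B) = B*(6 + B) (R(B) = (6 + B)*B = B*(6 + B))
49*R(6) + o(-2, -6) = 49*(6*(6 + 6)) + (-6 - 6)/(-1 - 2) = 49*(6*12) - 12/(-3) = 49*72 - ⅓*(-12) = 3528 + 4 = 3532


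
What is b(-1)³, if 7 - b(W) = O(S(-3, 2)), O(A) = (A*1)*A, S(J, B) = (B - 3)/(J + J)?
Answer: 15813251/46656 ≈ 338.93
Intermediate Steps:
S(J, B) = (-3 + B)/(2*J) (S(J, B) = (-3 + B)/((2*J)) = (-3 + B)*(1/(2*J)) = (-3 + B)/(2*J))
O(A) = A² (O(A) = A*A = A²)
b(W) = 251/36 (b(W) = 7 - ((½)*(-3 + 2)/(-3))² = 7 - ((½)*(-⅓)*(-1))² = 7 - (⅙)² = 7 - 1*1/36 = 7 - 1/36 = 251/36)
b(-1)³ = (251/36)³ = 15813251/46656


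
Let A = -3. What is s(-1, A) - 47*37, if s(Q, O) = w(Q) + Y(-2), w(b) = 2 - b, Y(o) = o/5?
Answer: -8682/5 ≈ -1736.4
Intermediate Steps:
Y(o) = o/5 (Y(o) = o*(⅕) = o/5)
s(Q, O) = 8/5 - Q (s(Q, O) = (2 - Q) + (⅕)*(-2) = (2 - Q) - ⅖ = 8/5 - Q)
s(-1, A) - 47*37 = (8/5 - 1*(-1)) - 47*37 = (8/5 + 1) - 1739 = 13/5 - 1739 = -8682/5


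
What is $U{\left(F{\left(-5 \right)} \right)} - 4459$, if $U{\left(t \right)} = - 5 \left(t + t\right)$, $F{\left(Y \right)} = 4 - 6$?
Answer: $-4439$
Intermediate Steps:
$F{\left(Y \right)} = -2$ ($F{\left(Y \right)} = 4 - 6 = -2$)
$U{\left(t \right)} = - 10 t$ ($U{\left(t \right)} = - 5 \cdot 2 t = - 10 t$)
$U{\left(F{\left(-5 \right)} \right)} - 4459 = \left(-10\right) \left(-2\right) - 4459 = 20 - 4459 = -4439$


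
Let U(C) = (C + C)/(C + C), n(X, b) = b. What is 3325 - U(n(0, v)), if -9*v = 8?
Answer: 3324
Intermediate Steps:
v = -8/9 (v = -⅑*8 = -8/9 ≈ -0.88889)
U(C) = 1 (U(C) = (2*C)/((2*C)) = (2*C)*(1/(2*C)) = 1)
3325 - U(n(0, v)) = 3325 - 1*1 = 3325 - 1 = 3324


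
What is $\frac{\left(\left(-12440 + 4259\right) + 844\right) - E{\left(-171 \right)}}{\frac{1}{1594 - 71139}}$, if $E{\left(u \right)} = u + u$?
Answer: $486467275$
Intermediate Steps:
$E{\left(u \right)} = 2 u$
$\frac{\left(\left(-12440 + 4259\right) + 844\right) - E{\left(-171 \right)}}{\frac{1}{1594 - 71139}} = \frac{\left(\left(-12440 + 4259\right) + 844\right) - 2 \left(-171\right)}{\frac{1}{1594 - 71139}} = \frac{\left(-8181 + 844\right) - -342}{\frac{1}{-69545}} = \frac{-7337 + 342}{- \frac{1}{69545}} = \left(-6995\right) \left(-69545\right) = 486467275$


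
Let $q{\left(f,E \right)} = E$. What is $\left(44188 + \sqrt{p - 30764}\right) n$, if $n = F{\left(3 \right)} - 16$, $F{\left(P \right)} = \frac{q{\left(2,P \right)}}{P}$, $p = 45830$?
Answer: $-662820 - 135 \sqrt{186} \approx -6.6466 \cdot 10^{5}$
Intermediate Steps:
$F{\left(P \right)} = 1$ ($F{\left(P \right)} = \frac{P}{P} = 1$)
$n = -15$ ($n = 1 - 16 = -15$)
$\left(44188 + \sqrt{p - 30764}\right) n = \left(44188 + \sqrt{45830 - 30764}\right) \left(-15\right) = \left(44188 + \sqrt{15066}\right) \left(-15\right) = \left(44188 + 9 \sqrt{186}\right) \left(-15\right) = -662820 - 135 \sqrt{186}$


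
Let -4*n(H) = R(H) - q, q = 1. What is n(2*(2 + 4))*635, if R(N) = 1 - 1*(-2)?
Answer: -635/2 ≈ -317.50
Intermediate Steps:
R(N) = 3 (R(N) = 1 + 2 = 3)
n(H) = -1/2 (n(H) = -(3 - 1*1)/4 = -(3 - 1)/4 = -1/4*2 = -1/2)
n(2*(2 + 4))*635 = -1/2*635 = -635/2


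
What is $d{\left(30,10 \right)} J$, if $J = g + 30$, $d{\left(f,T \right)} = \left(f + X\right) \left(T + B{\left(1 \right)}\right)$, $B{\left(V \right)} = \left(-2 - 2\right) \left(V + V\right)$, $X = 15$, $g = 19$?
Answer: $4410$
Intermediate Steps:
$B{\left(V \right)} = - 8 V$ ($B{\left(V \right)} = - 4 \cdot 2 V = - 8 V$)
$d{\left(f,T \right)} = \left(-8 + T\right) \left(15 + f\right)$ ($d{\left(f,T \right)} = \left(f + 15\right) \left(T - 8\right) = \left(15 + f\right) \left(T - 8\right) = \left(15 + f\right) \left(-8 + T\right) = \left(-8 + T\right) \left(15 + f\right)$)
$J = 49$ ($J = 19 + 30 = 49$)
$d{\left(30,10 \right)} J = \left(-120 - 240 + 15 \cdot 10 + 10 \cdot 30\right) 49 = \left(-120 - 240 + 150 + 300\right) 49 = 90 \cdot 49 = 4410$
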